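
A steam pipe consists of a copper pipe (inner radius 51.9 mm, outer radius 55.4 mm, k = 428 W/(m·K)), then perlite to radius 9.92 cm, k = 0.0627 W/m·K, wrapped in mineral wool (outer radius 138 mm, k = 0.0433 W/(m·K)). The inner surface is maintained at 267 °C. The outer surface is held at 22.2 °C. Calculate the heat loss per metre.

Series thermal resistances, inner to outer:
  R'_copper = ln(0.0554/0.0519)/(2πk) = 0.06526/(2π·428) = 2.427×10^-5 m·K/W
  R'_perlite = ln(0.0992/0.0554)/(2πk) = 0.5826/(2π·0.0627) = 1.479 m·K/W
  R'_mineral wool = ln(0.138/0.0992)/(2πk) = 0.3301/(2π·0.0433) = 1.213 m·K/W
ΣR = 2.427×10^-5 + 1.479 + 1.213 = 2.692 m·K/W
Q' = ΔT/ΣR = (267 °C − 22.2 °C)/2.692 = 90.9 W/m

Q' = 90.9 W/m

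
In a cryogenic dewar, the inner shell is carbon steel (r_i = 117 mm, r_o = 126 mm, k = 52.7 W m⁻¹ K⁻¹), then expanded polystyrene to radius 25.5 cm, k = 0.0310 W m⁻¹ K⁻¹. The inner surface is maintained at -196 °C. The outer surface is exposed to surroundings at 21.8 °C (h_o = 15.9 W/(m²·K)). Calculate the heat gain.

Q = 21.0 W

Treat each layer as a resistance in series:
  R_carbon steel = (1/0.117 − 1/0.126)/(4πk) = 0.6105/(4π·52.7) = 9.219×10^-4 K/W
  R_expanded polystyrene = (1/0.126 − 1/0.255)/(4πk) = 4.015/(4π·0.0310) = 10.31 K/W
  R_conv,out = 1/(4πr²h) = 1/(4π·0.255²·15.9) = 0.07697 K/W
ΣR = 9.219×10^-4 + 10.31 + 0.07697 = 10.39 K/W
Q = ΔT/ΣR = (-196 °C − 21.8 °C)/10.39 = -21.0 W
(Negative Q ⇒ heat flows inward; heat gain = 21.0 W.)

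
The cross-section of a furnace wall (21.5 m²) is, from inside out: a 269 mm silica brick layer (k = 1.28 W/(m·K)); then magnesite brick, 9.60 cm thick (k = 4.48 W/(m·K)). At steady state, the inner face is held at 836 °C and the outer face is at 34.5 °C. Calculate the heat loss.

Resistance network (inner→outer):
  R_silica brick = L/(kA) = 0.269/(1.28·21.5) = 0.009775 K/W
  R_magnesite brick = L/(kA) = 0.0960/(4.48·21.5) = 9.967×10^-4 K/W
ΣR = 0.009775 + 9.967×10^-4 = 0.01077 K/W
Q = ΔT/ΣR = (836 °C − 34.5 °C)/0.01077 = 74400 W

Q = 74.4 kW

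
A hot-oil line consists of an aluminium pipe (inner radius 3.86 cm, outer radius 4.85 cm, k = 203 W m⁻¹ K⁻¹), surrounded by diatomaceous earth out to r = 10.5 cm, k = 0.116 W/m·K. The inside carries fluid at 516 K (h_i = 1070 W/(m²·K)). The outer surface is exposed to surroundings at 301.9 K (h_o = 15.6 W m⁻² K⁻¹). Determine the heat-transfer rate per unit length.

Q' = 184 W/m

Treat each layer as a resistance in series:
  R'_conv,in = 1/(2πr h) = 1/(2π·0.0386·1070) = 0.003853 m·K/W
  R'_aluminium = ln(0.0485/0.0386)/(2πk) = 0.2283/(2π·203) = 1.790×10^-4 m·K/W
  R'_diatomaceous earth = ln(0.105/0.0485)/(2πk) = 0.7724/(2π·0.116) = 1.060 m·K/W
  R'_conv,out = 1/(2πr h) = 1/(2π·0.105·15.6) = 0.09716 m·K/W
ΣR = 0.003853 + 1.790×10^-4 + 1.060 + 0.09716 = 1.161 m·K/W
Q' = ΔT/ΣR = (516 K − 301.9 K)/1.161 = 184 W/m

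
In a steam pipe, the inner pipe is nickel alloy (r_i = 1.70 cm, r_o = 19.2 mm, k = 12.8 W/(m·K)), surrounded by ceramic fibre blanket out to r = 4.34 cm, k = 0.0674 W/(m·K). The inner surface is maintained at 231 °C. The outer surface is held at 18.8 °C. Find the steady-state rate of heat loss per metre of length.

Treat each layer as a resistance in series:
  R'_nickel alloy = ln(0.0192/0.0170)/(2πk) = 0.1217/(2π·12.8) = 0.001513 m·K/W
  R'_ceramic fibre blanket = ln(0.0434/0.0192)/(2πk) = 0.8155/(2π·0.0674) = 1.926 m·K/W
ΣR = 0.001513 + 1.926 = 1.928 m·K/W
Q' = ΔT/ΣR = (231 °C − 18.8 °C)/1.928 = 110 W/m

Q' = 110 W/m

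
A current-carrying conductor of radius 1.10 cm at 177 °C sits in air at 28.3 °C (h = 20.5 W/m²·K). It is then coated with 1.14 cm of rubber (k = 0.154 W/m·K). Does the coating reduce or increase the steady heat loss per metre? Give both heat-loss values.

Critical radius for a cylinder: r_cr = k/h = 0.00751 m = 0.751 cm.
Outer radius after coating: r₂ = 0.0110 + 0.0114 = 0.0224 m.
Since r₁ ≥ r_cr, any added insulation reduces the heat loss.
Bare: R = 1/(2πr₁h) = 0.7058 m·K/W; Q = 148.7/0.7058 = 211 W/m.
Coated: R = R_cond + R_conv = 1.082 m·K/W; Q = 148.7/1.082 = 137 W/m.

reduces: 211 → 137 W/m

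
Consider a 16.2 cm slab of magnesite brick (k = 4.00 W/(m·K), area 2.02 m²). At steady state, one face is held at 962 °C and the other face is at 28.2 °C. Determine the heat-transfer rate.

Q = kA·ΔT/L = 4.00 × 2.02 × |962 °C − 28.2 °C| / 0.162 = 46600 W

Q = 46600 W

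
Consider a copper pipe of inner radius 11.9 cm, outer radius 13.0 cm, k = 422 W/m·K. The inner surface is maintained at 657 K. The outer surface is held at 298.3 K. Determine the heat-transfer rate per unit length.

Q' = 10800 kW/m

Q' = 2πk·ΔT/ln(r₂/r₁) = 2π × 422 × 358.7 / ln(0.130/0.119) = 1.08×10^7 W/m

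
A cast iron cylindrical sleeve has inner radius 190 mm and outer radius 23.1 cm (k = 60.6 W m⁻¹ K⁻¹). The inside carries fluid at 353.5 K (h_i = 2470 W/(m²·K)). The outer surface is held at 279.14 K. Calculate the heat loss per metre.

Q' = 87200 W/m

Treat each layer as a resistance in series:
  R'_conv,in = 1/(2πr h) = 1/(2π·0.190·2470) = 3.391×10^-4 m·K/W
  R'_cast iron = ln(0.231/0.190)/(2πk) = 0.1954/(2π·60.6) = 5.132×10^-4 m·K/W
ΣR = 3.391×10^-4 + 5.132×10^-4 = 8.523×10^-4 m·K/W
Q' = ΔT/ΣR = (353.5 K − 279.14 K)/8.523×10^-4 = 87200 W/m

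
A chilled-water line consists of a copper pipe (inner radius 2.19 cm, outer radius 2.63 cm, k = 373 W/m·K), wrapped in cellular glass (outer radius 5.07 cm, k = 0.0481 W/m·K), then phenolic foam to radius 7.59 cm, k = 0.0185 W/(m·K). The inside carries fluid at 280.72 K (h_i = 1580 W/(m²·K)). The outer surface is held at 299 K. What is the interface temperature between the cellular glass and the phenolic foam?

T = 287.8 K

Treat each layer as a resistance in series:
  R'_conv,in = 1/(2πr h) = 1/(2π·0.0219·1580) = 0.004600 m·K/W
  R'_copper = ln(0.0263/0.0219)/(2πk) = 0.1831/(2π·373) = 7.812×10^-5 m·K/W
  R'_cellular glass = ln(0.0507/0.0263)/(2πk) = 0.6564/(2π·0.0481) = 2.172 m·K/W
  R'_phenolic foam = ln(0.0759/0.0507)/(2πk) = 0.4035/(2π·0.0185) = 3.471 m·K/W
ΣR = 0.004600 + 7.812×10^-5 + 2.172 + 3.471 = 5.648 m·K/W
Q' = ΔT/ΣR = (280.72 K − 299 K)/5.648 = -3.237 W/m
From the inner boundary to the cellular glass/phenolic foam interface, ΣR_partial = 2.177 m·K/W.
T_interface = T_in − Q'·ΣR_partial = 280.72 K − (-3.237)(2.177) = 287.8 K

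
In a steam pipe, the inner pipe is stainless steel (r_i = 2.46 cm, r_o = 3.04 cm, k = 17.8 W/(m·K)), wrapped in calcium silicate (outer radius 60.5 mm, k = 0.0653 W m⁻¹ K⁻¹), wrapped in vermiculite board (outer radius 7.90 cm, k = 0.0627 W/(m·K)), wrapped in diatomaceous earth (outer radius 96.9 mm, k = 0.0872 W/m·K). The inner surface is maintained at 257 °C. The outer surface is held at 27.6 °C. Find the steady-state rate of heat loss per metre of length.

Treat each layer as a resistance in series:
  R'_stainless steel = ln(0.0304/0.0246)/(2πk) = 0.2117/(2π·17.8) = 0.001893 m·K/W
  R'_calcium silicate = ln(0.0605/0.0304)/(2πk) = 0.6882/(2π·0.0653) = 1.677 m·K/W
  R'_vermiculite board = ln(0.0790/0.0605)/(2πk) = 0.2668/(2π·0.0627) = 0.6772 m·K/W
  R'_diatomaceous earth = ln(0.0969/0.0790)/(2πk) = 0.2042/(2π·0.0872) = 0.3728 m·K/W
ΣR = 0.001893 + 1.677 + 0.6772 + 0.3728 = 2.729 m·K/W
Q' = ΔT/ΣR = (257 °C − 27.6 °C)/2.729 = 84.1 W/m

Q' = 84.1 W/m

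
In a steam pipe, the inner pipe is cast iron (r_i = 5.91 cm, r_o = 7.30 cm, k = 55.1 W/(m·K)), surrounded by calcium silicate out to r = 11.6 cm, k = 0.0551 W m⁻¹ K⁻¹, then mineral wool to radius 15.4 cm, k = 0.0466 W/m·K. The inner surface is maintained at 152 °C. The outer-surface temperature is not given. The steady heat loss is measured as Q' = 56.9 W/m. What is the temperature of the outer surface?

T_out = 20.8 °C

Sum the resistances:
  R'_cast iron = ln(0.0730/0.0591)/(2πk) = 0.2112/(2π·55.1) = 6.101×10^-4 m·K/W
  R'_calcium silicate = ln(0.116/0.0730)/(2πk) = 0.4631/(2π·0.0551) = 1.338 m·K/W
  R'_mineral wool = ln(0.154/0.116)/(2πk) = 0.2834/(2π·0.0466) = 0.9678 m·K/W
ΣR = 2.306 m·K/W
ΔT = Q'·ΣR = 56.9 × 2.306 = 131.2 K
Heat flows outward, so T_out = T_in − ΔT = 152 − 131.2 = 20.8 °C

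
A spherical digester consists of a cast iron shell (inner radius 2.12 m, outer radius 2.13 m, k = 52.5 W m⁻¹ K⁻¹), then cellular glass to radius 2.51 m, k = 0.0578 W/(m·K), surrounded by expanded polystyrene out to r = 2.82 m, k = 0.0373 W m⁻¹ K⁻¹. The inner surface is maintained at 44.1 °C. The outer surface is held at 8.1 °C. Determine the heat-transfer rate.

Treat each layer as a resistance in series:
  R_cast iron = (1/2.12 − 1/2.13)/(4πk) = 0.002215/(4π·52.5) = 3.357×10^-6 K/W
  R_cellular glass = (1/2.13 − 1/2.51)/(4πk) = 0.07108/(4π·0.0578) = 0.09786 K/W
  R_expanded polystyrene = (1/2.51 − 1/2.82)/(4πk) = 0.04380/(4π·0.0373) = 0.09344 K/W
ΣR = 3.357×10^-6 + 0.09786 + 0.09344 = 0.1913 K/W
Q = ΔT/ΣR = (44.1 °C − 8.1 °C)/0.1913 = 188 W

Q = 188 W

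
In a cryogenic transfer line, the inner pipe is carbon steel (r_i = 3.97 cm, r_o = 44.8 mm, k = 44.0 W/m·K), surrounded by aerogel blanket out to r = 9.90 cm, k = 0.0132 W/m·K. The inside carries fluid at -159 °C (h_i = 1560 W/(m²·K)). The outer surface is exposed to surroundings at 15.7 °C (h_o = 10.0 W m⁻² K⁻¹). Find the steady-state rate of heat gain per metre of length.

Resistance network (inner→outer):
  R'_conv,in = 1/(2πr h) = 1/(2π·0.0397·1560) = 0.002570 m·K/W
  R'_carbon steel = ln(0.0448/0.0397)/(2πk) = 0.1209/(2π·44.0) = 4.372×10^-4 m·K/W
  R'_aerogel blanket = ln(0.0990/0.0448)/(2πk) = 0.7929/(2π·0.0132) = 9.560 m·K/W
  R'_conv,out = 1/(2πr h) = 1/(2π·0.0990·10.0) = 0.1608 m·K/W
ΣR = 0.002570 + 4.372×10^-4 + 9.560 + 0.1608 = 9.724 m·K/W
Q' = ΔT/ΣR = (-159 °C − 15.7 °C)/9.724 = -18.0 W/m
(Negative Q' ⇒ heat flows inward; heat gain = 18.0 W/m.)

Q' = 18.0 W/m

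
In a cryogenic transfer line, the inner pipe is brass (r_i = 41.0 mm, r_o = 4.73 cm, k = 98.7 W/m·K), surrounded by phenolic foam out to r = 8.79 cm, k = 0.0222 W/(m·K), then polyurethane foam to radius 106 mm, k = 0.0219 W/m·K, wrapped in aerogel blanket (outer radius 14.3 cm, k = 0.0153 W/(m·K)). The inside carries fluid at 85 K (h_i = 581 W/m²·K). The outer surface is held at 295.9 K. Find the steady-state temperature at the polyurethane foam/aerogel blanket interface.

T = 222.3 K

Resistance network (inner→outer):
  R'_conv,in = 1/(2πr h) = 1/(2π·0.0410·581) = 0.006681 m·K/W
  R'_brass = ln(0.0473/0.0410)/(2πk) = 0.1429/(2π·98.7) = 2.305×10^-4 m·K/W
  R'_phenolic foam = ln(0.0879/0.0473)/(2πk) = 0.6197/(2π·0.0222) = 4.443 m·K/W
  R'_polyurethane foam = ln(0.106/0.0879)/(2πk) = 0.1872/(2π·0.0219) = 1.361 m·K/W
  R'_aerogel blanket = ln(0.143/0.106)/(2πk) = 0.2994/(2π·0.0153) = 3.115 m·K/W
ΣR = 0.006681 + 2.305×10^-4 + 4.443 + 1.361 + 3.115 = 8.926 m·K/W
Q' = ΔT/ΣR = (85 K − 295.9 K)/8.926 = -23.63 W/m
From the inner boundary to the polyurethane foam/aerogel blanket interface, ΣR_partial = 5.811 m·K/W.
T_interface = T_in − Q'·ΣR_partial = 85 K − (-23.63)(5.811) = 222.3 K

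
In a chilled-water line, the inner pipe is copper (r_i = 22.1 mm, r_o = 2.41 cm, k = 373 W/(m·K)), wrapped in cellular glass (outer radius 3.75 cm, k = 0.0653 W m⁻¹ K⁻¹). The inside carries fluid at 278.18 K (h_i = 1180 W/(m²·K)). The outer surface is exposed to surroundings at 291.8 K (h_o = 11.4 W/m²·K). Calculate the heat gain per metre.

Q' = 9.35 W/m

Treat each layer as a resistance in series:
  R'_conv,in = 1/(2πr h) = 1/(2π·0.0221·1180) = 0.006103 m·K/W
  R'_copper = ln(0.0241/0.0221)/(2πk) = 0.08663/(2π·373) = 3.697×10^-5 m·K/W
  R'_cellular glass = ln(0.0375/0.0241)/(2πk) = 0.4421/(2π·0.0653) = 1.078 m·K/W
  R'_conv,out = 1/(2πr h) = 1/(2π·0.0375·11.4) = 0.3723 m·K/W
ΣR = 0.006103 + 3.697×10^-5 + 1.078 + 0.3723 = 1.456 m·K/W
Q' = ΔT/ΣR = (278.18 K − 291.8 K)/1.456 = -9.35 W/m
(Negative Q' ⇒ heat flows inward; heat gain = 9.35 W/m.)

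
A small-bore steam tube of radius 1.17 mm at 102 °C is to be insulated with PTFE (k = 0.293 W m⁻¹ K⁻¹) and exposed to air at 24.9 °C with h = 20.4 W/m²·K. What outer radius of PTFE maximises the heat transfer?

For a cylinder, r_cr = k_ins/h = 0.293/20.4 = 0.0144 m = 1.44 cm

r_cr = 1.44 cm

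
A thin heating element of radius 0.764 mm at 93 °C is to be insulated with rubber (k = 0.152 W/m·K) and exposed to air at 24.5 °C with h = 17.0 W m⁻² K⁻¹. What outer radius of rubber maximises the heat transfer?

r_cr = 0.894 cm

For a cylinder, r_cr = k_ins/h = 0.152/17.0 = 0.00894 m = 0.894 cm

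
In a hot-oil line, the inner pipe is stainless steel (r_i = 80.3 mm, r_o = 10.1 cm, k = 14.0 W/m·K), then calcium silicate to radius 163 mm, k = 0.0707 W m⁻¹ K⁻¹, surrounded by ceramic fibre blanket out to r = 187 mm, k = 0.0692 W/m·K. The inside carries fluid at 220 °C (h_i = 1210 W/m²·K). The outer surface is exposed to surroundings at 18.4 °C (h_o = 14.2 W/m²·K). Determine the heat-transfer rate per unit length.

Q' = 138 W/m

Resistance network (inner→outer):
  R'_conv,in = 1/(2πr h) = 1/(2π·0.0803·1210) = 0.001638 m·K/W
  R'_stainless steel = ln(0.101/0.0803)/(2πk) = 0.2294/(2π·14.0) = 0.002607 m·K/W
  R'_calcium silicate = ln(0.163/0.101)/(2πk) = 0.4786/(2π·0.0707) = 1.077 m·K/W
  R'_ceramic fibre blanket = ln(0.187/0.163)/(2πk) = 0.1374/(2π·0.0692) = 0.3159 m·K/W
  R'_conv,out = 1/(2πr h) = 1/(2π·0.187·14.2) = 0.05994 m·K/W
ΣR = 0.001638 + 0.002607 + 1.077 + 0.3159 + 0.05994 = 1.457 m·K/W
Q' = ΔT/ΣR = (220 °C − 18.4 °C)/1.457 = 138 W/m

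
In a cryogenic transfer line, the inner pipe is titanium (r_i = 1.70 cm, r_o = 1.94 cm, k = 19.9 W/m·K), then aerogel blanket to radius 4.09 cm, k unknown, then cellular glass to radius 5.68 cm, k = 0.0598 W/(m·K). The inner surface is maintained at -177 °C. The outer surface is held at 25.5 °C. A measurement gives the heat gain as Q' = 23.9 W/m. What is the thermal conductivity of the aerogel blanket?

k = 0.0156 W/m·K

ΣR = ΔT/Q' = |-177 − 25.5|/23.9 = 8.473 m·K/W
Known resistances:
  R'_titanium = ln(0.0194/0.0170)/(2πk) = 0.1321/(2π·19.9) = 0.001056 m·K/W
  R'_cellular glass = ln(0.0568/0.0409)/(2πk) = 0.3284/(2π·0.0598) = 0.8740 m·K/W
R_aerogel blanket = ΣR − ΣR_known = 8.473 − 0.8751 = 7.598 m·K/W
ln(r₂/r₁)/(2πk) = 7.598 ⇒ k = 0.7459/(2π·7.598) = 0.0156 W/m·K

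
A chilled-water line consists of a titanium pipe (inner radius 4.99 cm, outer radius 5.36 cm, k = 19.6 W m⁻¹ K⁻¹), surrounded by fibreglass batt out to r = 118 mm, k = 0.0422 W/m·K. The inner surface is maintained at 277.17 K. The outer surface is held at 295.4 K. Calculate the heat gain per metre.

Q' = 6.12 W/m

Resistance network (inner→outer):
  R'_titanium = ln(0.0536/0.0499)/(2πk) = 0.07153/(2π·19.6) = 5.808×10^-4 m·K/W
  R'_fibreglass batt = ln(0.118/0.0536)/(2πk) = 0.7891/(2π·0.0422) = 2.976 m·K/W
ΣR = 5.808×10^-4 + 2.976 = 2.977 m·K/W
Q' = ΔT/ΣR = (277.17 K − 295.4 K)/2.977 = -6.12 W/m
(Negative Q' ⇒ heat flows inward; heat gain = 6.12 W/m.)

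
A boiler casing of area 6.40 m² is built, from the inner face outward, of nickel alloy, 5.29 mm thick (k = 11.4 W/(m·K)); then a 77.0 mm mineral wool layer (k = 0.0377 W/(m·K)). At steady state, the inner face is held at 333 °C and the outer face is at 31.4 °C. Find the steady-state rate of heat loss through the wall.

Series thermal resistances, inner to outer:
  R_nickel alloy = L/(kA) = 0.00529/(11.4·6.40) = 7.251×10^-5 K/W
  R_mineral wool = L/(kA) = 0.0770/(0.0377·6.40) = 0.3191 K/W
ΣR = 7.251×10^-5 + 0.3191 = 0.3192 K/W
Q = ΔT/ΣR = (333 °C − 31.4 °C)/0.3192 = 945 W

Q = 945 W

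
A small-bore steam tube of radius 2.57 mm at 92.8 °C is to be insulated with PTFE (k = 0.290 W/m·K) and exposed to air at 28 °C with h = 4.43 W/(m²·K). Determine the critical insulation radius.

For a cylinder, r_cr = k_ins/h = 0.290/4.43 = 0.0655 m = 6.55 cm

r_cr = 6.55 cm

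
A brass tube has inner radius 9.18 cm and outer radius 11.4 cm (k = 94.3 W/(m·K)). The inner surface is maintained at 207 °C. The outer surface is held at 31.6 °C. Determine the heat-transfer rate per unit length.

Q' = 2πk·ΔT/ln(r₂/r₁) = 2π × 94.3 × 175.4 / ln(0.114/0.0918) = 4.80×10^5 W/m

Q' = 4.80×10^5 W/m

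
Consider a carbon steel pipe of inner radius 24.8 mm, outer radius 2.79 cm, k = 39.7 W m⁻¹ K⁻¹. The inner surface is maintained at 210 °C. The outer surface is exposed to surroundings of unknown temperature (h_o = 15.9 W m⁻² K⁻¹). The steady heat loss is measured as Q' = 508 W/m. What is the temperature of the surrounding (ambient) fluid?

T_out = 27.5 °C

Series resistances:
  R'_carbon steel = ln(0.0279/0.0248)/(2πk) = 0.1178/(2π·39.7) = 4.722×10^-4 m·K/W
  R'_conv,out = 1/(2πr h) = 1/(2π·0.0279·15.9) = 0.3588 m·K/W
ΣR = 0.3592 m·K/W
ΔT = Q'·ΣR = 508 × 0.3592 = 182.5 K
Heat flows outward, so T_out = T_in − ΔT = 210 − 182.5 = 27.5 °C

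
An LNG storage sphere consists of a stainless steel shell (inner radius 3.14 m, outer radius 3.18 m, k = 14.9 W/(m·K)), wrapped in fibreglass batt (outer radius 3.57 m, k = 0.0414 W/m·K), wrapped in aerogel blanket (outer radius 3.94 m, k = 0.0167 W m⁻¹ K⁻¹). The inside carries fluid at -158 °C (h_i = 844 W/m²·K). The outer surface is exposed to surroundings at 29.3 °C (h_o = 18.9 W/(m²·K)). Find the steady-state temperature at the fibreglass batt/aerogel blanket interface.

T = -93.4 °C

Series thermal resistances, inner to outer:
  R_conv,in = 1/(4πr²h) = 1/(4π·3.14²·844) = 9.563×10^-6 K/W
  R_stainless steel = (1/3.14 − 1/3.18)/(4πk) = 0.004006/(4π·14.9) = 2.139×10^-5 K/W
  R_fibreglass batt = (1/3.18 − 1/3.57)/(4πk) = 0.03435/(4π·0.0414) = 0.06603 K/W
  R_aerogel blanket = (1/3.57 − 1/3.94)/(4πk) = 0.02630/(4π·0.0167) = 0.1253 K/W
  R_conv,out = 1/(4πr²h) = 1/(4π·3.94²·18.9) = 2.712×10^-4 K/W
ΣR = 9.563×10^-6 + 2.139×10^-5 + 0.06603 + 0.1253 + 2.712×10^-4 = 0.1916 K/W
Q = ΔT/ΣR = (-158 °C − 29.3 °C)/0.1916 = -977.6 W
From the inner boundary to the fibreglass batt/aerogel blanket interface, ΣR_partial = 0.06606 K/W.
T_interface = T_in − Q·ΣR_partial = -158 °C − (-977.6)(0.06606) = -93.4 °C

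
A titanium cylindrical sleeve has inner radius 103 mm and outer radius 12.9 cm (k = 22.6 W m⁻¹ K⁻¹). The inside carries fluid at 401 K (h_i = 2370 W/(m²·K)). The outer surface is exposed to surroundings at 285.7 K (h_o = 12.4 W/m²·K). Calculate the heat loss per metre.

Series thermal resistances, inner to outer:
  R'_conv,in = 1/(2πr h) = 1/(2π·0.103·2370) = 6.520×10^-4 m·K/W
  R'_titanium = ln(0.129/0.103)/(2πk) = 0.2251/(2π·22.6) = 0.001585 m·K/W
  R'_conv,out = 1/(2πr h) = 1/(2π·0.129·12.4) = 0.09950 m·K/W
ΣR = 6.520×10^-4 + 0.001585 + 0.09950 = 0.1017 m·K/W
Q' = ΔT/ΣR = (401 K − 285.7 K)/0.1017 = 1130 W/m

Q' = 1130 W/m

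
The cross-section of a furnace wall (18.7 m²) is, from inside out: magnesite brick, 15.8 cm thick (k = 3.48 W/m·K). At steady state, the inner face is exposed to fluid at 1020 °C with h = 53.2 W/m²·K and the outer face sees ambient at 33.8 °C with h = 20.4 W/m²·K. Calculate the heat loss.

Treat each layer as a resistance in series:
  R_conv,in = 1/(hA) = 1/(53.2·18.7) = 0.001005 K/W
  R_magnesite brick = L/(kA) = 0.158/(3.48·18.7) = 0.002428 K/W
  R_conv,out = 1/(hA) = 1/(20.4·18.7) = 0.002621 K/W
ΣR = 0.001005 + 0.002428 + 0.002621 = 0.006054 K/W
Q = ΔT/ΣR = (1020 °C − 33.8 °C)/0.006054 = 1.63×10^5 W

Q = 1.63×10^5 W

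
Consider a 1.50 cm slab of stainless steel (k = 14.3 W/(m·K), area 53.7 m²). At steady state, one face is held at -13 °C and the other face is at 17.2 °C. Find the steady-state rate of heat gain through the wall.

Q = 1550 kW

Q = kA·ΔT/L = 14.3 × 53.7 × |-13 °C − 17.2 °C| / 0.0150 = 1.55×10^6 W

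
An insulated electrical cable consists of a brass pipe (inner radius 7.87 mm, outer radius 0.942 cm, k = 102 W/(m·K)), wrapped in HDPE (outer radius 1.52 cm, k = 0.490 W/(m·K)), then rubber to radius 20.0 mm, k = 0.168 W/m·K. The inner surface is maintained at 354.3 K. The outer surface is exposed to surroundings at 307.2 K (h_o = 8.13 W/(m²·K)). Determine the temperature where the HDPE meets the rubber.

T = 349.0 K

Series thermal resistances, inner to outer:
  R'_brass = ln(0.00942/0.00787)/(2πk) = 0.1798/(2π·102) = 2.805×10^-4 m·K/W
  R'_HDPE = ln(0.0152/0.00942)/(2πk) = 0.4785/(2π·0.490) = 0.1554 m·K/W
  R'_rubber = ln(0.0200/0.0152)/(2πk) = 0.2744/(2π·0.168) = 0.2600 m·K/W
  R'_conv,out = 1/(2πr h) = 1/(2π·0.0200·8.13) = 0.9788 m·K/W
ΣR = 2.805×10^-4 + 0.1554 + 0.2600 + 0.9788 = 1.394 m·K/W
Q' = ΔT/ΣR = (354.3 K − 307.2 K)/1.394 = 33.79 W/m
From the inner boundary to the HDPE/rubber interface, ΣR_partial = 0.1557 m·K/W.
T_interface = T_in − Q'·ΣR_partial = 354.3 K − (33.79)(0.1557) = 349.0 K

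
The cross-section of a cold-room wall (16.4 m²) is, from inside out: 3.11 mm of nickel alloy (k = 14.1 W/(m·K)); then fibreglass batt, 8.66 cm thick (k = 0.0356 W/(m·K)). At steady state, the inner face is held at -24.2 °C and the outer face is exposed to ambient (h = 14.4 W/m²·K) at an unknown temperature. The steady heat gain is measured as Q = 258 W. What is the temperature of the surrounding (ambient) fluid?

Series resistances:
  R_nickel alloy = L/(kA) = 0.00311/(14.1·16.4) = 1.345×10^-5 K/W
  R_fibreglass batt = L/(kA) = 0.0866/(0.0356·16.4) = 0.1483 K/W
  R_conv,out = 1/(hA) = 1/(14.4·16.4) = 0.004234 K/W
ΣR = 0.1526 K/W
ΔT = Q·ΣR = 258 × 0.1526 = 39.37 K
Heat flows inward, so T_out = T_in + ΔT = -24.2 + 39.37 = 15.2 °C

T_out = 15.2 °C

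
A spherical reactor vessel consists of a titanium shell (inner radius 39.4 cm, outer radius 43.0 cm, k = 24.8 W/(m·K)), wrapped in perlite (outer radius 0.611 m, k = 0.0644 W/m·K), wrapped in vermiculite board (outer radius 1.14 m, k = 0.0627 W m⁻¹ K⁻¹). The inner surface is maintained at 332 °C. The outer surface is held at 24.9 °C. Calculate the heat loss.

Treat each layer as a resistance in series:
  R_titanium = (1/0.394 − 1/0.430)/(4πk) = 0.2125/(4π·24.8) = 6.818×10^-4 K/W
  R_perlite = (1/0.430 − 1/0.611)/(4πk) = 0.6889/(4π·0.0644) = 0.8513 K/W
  R_vermiculite board = (1/0.611 − 1/1.14)/(4πk) = 0.7595/(4π·0.0627) = 0.9639 K/W
ΣR = 6.818×10^-4 + 0.8513 + 0.9639 = 1.816 K/W
Q = ΔT/ΣR = (332 °C − 24.9 °C)/1.816 = 169 W

Q = 169 W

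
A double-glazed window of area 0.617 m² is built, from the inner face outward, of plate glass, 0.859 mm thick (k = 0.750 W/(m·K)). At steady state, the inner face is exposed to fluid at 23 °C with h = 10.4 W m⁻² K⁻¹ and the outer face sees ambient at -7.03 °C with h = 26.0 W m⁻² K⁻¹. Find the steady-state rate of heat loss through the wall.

Treat each layer as a resistance in series:
  R_conv,in = 1/(hA) = 1/(10.4·0.617) = 0.1558 K/W
  R_plate glass = L/(kA) = 8.59×10^-4/(0.750·0.617) = 0.001856 K/W
  R_conv,out = 1/(hA) = 1/(26.0·0.617) = 0.06234 K/W
ΣR = 0.1558 + 0.001856 + 0.06234 = 0.2200 K/W
Q = ΔT/ΣR = (23 °C − -7.03 °C)/0.2200 = 136 W

Q = 136 W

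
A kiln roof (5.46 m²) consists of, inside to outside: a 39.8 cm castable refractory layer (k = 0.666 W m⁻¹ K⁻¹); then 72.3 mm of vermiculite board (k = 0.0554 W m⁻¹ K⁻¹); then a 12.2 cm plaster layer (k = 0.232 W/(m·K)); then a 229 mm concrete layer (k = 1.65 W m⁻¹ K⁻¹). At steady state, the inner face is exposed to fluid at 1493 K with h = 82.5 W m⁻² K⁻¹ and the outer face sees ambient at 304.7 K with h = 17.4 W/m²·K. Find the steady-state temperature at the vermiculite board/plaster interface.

T = 630 K

Resistance network (inner→outer):
  R_conv,in = 1/(hA) = 1/(82.5·5.46) = 0.002220 K/W
  R_castable refractory = L/(kA) = 0.398/(0.666·5.46) = 0.1095 K/W
  R_vermiculite board = L/(kA) = 0.0723/(0.0554·5.46) = 0.2390 K/W
  R_plaster = L/(kA) = 0.122/(0.232·5.46) = 0.09631 K/W
  R_concrete = L/(kA) = 0.229/(1.65·5.46) = 0.02542 K/W
  R_conv,out = 1/(hA) = 1/(17.4·5.46) = 0.01053 K/W
ΣR = 0.002220 + 0.1095 + 0.2390 + 0.09631 + 0.02542 + 0.01053 = 0.4830 K/W
Q = ΔT/ΣR = (1493 K − 304.7 K)/0.4830 = 2460 W
From the inner boundary to the vermiculite board/plaster interface, ΣR_partial = 0.3507 K/W.
T_interface = T_in − Q·ΣR_partial = 1493 K − (2460)(0.3507) = 630 K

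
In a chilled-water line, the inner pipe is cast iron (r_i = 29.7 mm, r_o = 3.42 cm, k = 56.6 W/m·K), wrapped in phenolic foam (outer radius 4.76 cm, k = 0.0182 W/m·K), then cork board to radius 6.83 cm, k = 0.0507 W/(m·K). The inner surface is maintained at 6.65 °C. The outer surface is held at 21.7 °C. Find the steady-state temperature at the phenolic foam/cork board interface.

Treat each layer as a resistance in series:
  R'_cast iron = ln(0.0342/0.0297)/(2πk) = 0.1411/(2π·56.6) = 3.967×10^-4 m·K/W
  R'_phenolic foam = ln(0.0476/0.0342)/(2πk) = 0.3306/(2π·0.0182) = 2.891 m·K/W
  R'_cork board = ln(0.0683/0.0476)/(2πk) = 0.3611/(2π·0.0507) = 1.133 m·K/W
ΣR = 3.967×10^-4 + 2.891 + 1.133 = 4.024 m·K/W
Q' = ΔT/ΣR = (6.65 °C − 21.7 °C)/4.024 = -3.740 W/m
From the inner boundary to the phenolic foam/cork board interface, ΣR_partial = 2.891 m·K/W.
T_interface = T_in − Q'·ΣR_partial = 6.65 °C − (-3.740)(2.891) = 17.5 °C

T = 17.5 °C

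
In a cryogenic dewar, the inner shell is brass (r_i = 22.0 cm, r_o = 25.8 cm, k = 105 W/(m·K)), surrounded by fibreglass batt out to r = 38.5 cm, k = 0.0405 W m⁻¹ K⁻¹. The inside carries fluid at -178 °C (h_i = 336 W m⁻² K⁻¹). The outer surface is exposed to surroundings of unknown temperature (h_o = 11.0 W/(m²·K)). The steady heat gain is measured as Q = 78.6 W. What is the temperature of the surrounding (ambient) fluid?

T_out = 23.7 °C

Sum the resistances:
  R_conv,in = 1/(4πr²h) = 1/(4π·0.220²·336) = 0.004893 K/W
  R_brass = (1/0.220 − 1/0.258)/(4πk) = 0.6695/(4π·105) = 5.074×10^-4 K/W
  R_fibreglass batt = (1/0.258 − 1/0.385)/(4πk) = 1.279/(4π·0.0405) = 2.512 K/W
  R_conv,out = 1/(4πr²h) = 1/(4π·0.385²·11.0) = 0.04881 K/W
ΣR = 2.566 K/W
ΔT = Q·ΣR = 78.6 × 2.566 = 201.7 K
Heat flows inward, so T_out = T_in + ΔT = -178 + 201.7 = 23.7 °C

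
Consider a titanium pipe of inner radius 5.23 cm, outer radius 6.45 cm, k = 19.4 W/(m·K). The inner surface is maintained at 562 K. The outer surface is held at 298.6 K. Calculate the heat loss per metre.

Q' = 2πk·ΔT/ln(r₂/r₁) = 2π × 19.4 × 263.4 / ln(0.0645/0.0523) = 1.53×10^5 W/m

Q' = 153 kW/m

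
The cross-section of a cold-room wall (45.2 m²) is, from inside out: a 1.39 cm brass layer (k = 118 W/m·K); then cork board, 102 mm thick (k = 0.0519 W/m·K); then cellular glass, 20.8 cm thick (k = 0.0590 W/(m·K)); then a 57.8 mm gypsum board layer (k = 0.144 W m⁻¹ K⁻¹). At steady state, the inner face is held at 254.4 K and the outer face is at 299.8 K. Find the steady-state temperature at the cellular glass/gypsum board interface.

Resistance network (inner→outer):
  R_brass = L/(kA) = 0.0139/(118·45.2) = 2.606×10^-6 K/W
  R_cork board = L/(kA) = 0.102/(0.0519·45.2) = 0.04348 K/W
  R_cellular glass = L/(kA) = 0.208/(0.0590·45.2) = 0.07800 K/W
  R_gypsum board = L/(kA) = 0.0578/(0.144·45.2) = 0.008880 K/W
ΣR = 2.606×10^-6 + 0.04348 + 0.07800 + 0.008880 = 0.1304 K/W
Q = ΔT/ΣR = (254.4 K − 299.8 K)/0.1304 = -348.2 W
From the inner boundary to the cellular glass/gypsum board interface, ΣR_partial = 0.1215 K/W.
T_interface = T_in − Q·ΣR_partial = 254.4 K − (-348.2)(0.1215) = 296.7 K

T = 296.7 K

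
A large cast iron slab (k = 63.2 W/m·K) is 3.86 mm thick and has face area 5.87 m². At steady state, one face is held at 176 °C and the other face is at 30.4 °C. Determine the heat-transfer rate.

Q = 14000 kW

Q = kA·ΔT/L = 63.2 × 5.87 × |176 °C − 30.4 °C| / 0.00386 = 1.40×10^7 W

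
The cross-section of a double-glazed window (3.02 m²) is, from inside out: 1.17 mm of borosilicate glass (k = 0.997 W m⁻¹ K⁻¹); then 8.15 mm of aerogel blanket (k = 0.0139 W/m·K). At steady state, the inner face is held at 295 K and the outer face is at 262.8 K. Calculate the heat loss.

Q = 166 W

Resistance network (inner→outer):
  R_borosilicate glass = L/(kA) = 0.00117/(0.997·3.02) = 3.886×10^-4 K/W
  R_aerogel blanket = L/(kA) = 0.00815/(0.0139·3.02) = 0.1941 K/W
ΣR = 3.886×10^-4 + 0.1941 = 0.1945 K/W
Q = ΔT/ΣR = (295 K − 262.8 K)/0.1945 = 166 W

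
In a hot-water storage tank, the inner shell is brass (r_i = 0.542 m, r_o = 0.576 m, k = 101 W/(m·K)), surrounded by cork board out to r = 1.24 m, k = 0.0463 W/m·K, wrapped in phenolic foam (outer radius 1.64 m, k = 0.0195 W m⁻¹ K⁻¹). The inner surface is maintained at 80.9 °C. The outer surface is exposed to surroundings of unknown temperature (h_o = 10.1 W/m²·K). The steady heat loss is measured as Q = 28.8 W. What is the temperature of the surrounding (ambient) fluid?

T_out = 11.7 °C

Sum the resistances:
  R_brass = (1/0.542 − 1/0.576)/(4πk) = 0.1089/(4π·101) = 8.581×10^-5 K/W
  R_cork board = (1/0.576 − 1/1.24)/(4πk) = 0.9297/(4π·0.0463) = 1.598 K/W
  R_phenolic foam = (1/1.24 − 1/1.64)/(4πk) = 0.1967/(4π·0.0195) = 0.8027 K/W
  R_conv,out = 1/(4πr²h) = 1/(4π·1.64²·10.1) = 0.002929 K/W
ΣR = 2.404 K/W
ΔT = Q·ΣR = 28.8 × 2.404 = 69.24 K
Heat flows outward, so T_out = T_in − ΔT = 80.9 − 69.24 = 11.7 °C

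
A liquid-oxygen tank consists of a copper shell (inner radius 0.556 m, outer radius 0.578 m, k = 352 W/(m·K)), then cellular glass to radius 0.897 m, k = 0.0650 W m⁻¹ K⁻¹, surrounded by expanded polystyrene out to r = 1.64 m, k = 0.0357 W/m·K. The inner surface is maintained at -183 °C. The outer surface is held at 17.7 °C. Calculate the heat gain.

Resistance network (inner→outer):
  R_copper = (1/0.556 − 1/0.578)/(4πk) = 0.06846/(4π·352) = 1.548×10^-5 K/W
  R_cellular glass = (1/0.578 − 1/0.897)/(4πk) = 0.6153/(4π·0.0650) = 0.7533 K/W
  R_expanded polystyrene = (1/0.897 − 1/1.64)/(4πk) = 0.5051/(4π·0.0357) = 1.126 K/W
ΣR = 1.548×10^-5 + 0.7533 + 1.126 = 1.879 K/W
Q = ΔT/ΣR = (-183 °C − 17.7 °C)/1.879 = -107 W
(Negative Q ⇒ heat flows inward; heat gain = 107 W.)

Q = 107 W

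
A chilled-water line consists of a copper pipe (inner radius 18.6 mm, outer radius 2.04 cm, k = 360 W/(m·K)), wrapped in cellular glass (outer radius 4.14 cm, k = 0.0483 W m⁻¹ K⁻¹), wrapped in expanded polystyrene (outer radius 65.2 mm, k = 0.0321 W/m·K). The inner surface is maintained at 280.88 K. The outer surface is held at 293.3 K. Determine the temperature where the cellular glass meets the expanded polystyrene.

T = 287.2 K

Treat each layer as a resistance in series:
  R'_copper = ln(0.0204/0.0186)/(2πk) = 0.09237/(2π·360) = 4.084×10^-5 m·K/W
  R'_cellular glass = ln(0.0414/0.0204)/(2πk) = 0.7077/(2π·0.0483) = 2.332 m·K/W
  R'_expanded polystyrene = ln(0.0652/0.0414)/(2πk) = 0.4542/(2π·0.0321) = 2.252 m·K/W
ΣR = 4.084×10^-5 + 2.332 + 2.252 = 4.584 m·K/W
Q' = ΔT/ΣR = (280.88 K − 293.3 K)/4.584 = -2.709 W/m
From the inner boundary to the cellular glass/expanded polystyrene interface, ΣR_partial = 2.332 m·K/W.
T_interface = T_in − Q'·ΣR_partial = 280.88 K − (-2.709)(2.332) = 287.2 K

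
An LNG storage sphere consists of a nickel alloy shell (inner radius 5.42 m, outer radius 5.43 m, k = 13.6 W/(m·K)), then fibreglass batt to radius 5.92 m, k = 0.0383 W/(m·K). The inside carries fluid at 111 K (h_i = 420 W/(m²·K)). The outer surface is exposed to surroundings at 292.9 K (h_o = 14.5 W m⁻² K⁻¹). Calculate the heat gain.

Series thermal resistances, inner to outer:
  R_conv,in = 1/(4πr²h) = 1/(4π·5.42²·420) = 6.450×10^-6 K/W
  R_nickel alloy = (1/5.42 − 1/5.43)/(4πk) = 3.398×10^-4/(4π·13.6) = 1.988×10^-6 K/W
  R_fibreglass batt = (1/5.43 − 1/5.92)/(4πk) = 0.01524/(4π·0.0383) = 0.03167 K/W
  R_conv,out = 1/(4πr²h) = 1/(4π·5.92²·14.5) = 1.566×10^-4 K/W
ΣR = 6.450×10^-6 + 1.988×10^-6 + 0.03167 + 1.566×10^-4 = 0.03184 K/W
Q = ΔT/ΣR = (111 K − 292.9 K)/0.03184 = -5710 W
(Negative Q ⇒ heat flows inward; heat gain = 5710 W.)

Q = 5710 W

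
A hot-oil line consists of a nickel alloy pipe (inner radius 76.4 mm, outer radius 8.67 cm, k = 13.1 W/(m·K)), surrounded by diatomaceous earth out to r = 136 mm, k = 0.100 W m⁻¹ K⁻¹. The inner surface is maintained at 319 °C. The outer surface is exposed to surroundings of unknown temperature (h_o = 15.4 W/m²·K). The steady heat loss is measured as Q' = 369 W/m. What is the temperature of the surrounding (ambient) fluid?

T_out = 26.0 °C

Series resistances:
  R'_nickel alloy = ln(0.0867/0.0764)/(2πk) = 0.1265/(2π·13.1) = 0.001537 m·K/W
  R'_diatomaceous earth = ln(0.136/0.0867)/(2πk) = 0.4502/(2π·0.100) = 0.7165 m·K/W
  R'_conv,out = 1/(2πr h) = 1/(2π·0.136·15.4) = 0.07599 m·K/W
ΣR = 0.7940 m·K/W
ΔT = Q'·ΣR = 369 × 0.7940 = 293.0 K
Heat flows outward, so T_out = T_in − ΔT = 319 − 293.0 = 26.0 °C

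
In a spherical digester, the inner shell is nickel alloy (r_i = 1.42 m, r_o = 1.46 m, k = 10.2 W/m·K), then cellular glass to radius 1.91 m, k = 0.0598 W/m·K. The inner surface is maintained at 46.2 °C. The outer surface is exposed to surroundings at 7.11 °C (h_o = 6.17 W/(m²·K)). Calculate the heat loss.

Q = 179 W

Treat each layer as a resistance in series:
  R_nickel alloy = (1/1.42 − 1/1.46)/(4πk) = 0.01929/(4π·10.2) = 1.505×10^-4 K/W
  R_cellular glass = (1/1.46 − 1/1.91)/(4πk) = 0.1614/(4π·0.0598) = 0.2147 K/W
  R_conv,out = 1/(4πr²h) = 1/(4π·1.91²·6.17) = 0.003535 K/W
ΣR = 1.505×10^-4 + 0.2147 + 0.003535 = 0.2184 K/W
Q = ΔT/ΣR = (46.2 °C − 7.11 °C)/0.2184 = 179 W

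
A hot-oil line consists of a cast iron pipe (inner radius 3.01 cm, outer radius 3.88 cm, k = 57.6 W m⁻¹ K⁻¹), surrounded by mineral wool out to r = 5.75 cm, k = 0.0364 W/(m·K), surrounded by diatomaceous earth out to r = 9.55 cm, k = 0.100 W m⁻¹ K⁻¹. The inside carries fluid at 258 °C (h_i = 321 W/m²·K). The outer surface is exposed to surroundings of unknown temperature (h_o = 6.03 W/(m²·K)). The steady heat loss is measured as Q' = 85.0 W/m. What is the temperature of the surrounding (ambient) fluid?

T_out = 18.2 °C

Sum the resistances:
  R'_conv,in = 1/(2πr h) = 1/(2π·0.0301·321) = 0.01647 m·K/W
  R'_cast iron = ln(0.0388/0.0301)/(2πk) = 0.2539/(2π·57.6) = 7.015×10^-4 m·K/W
  R'_mineral wool = ln(0.0575/0.0388)/(2πk) = 0.3934/(2π·0.0364) = 1.720 m·K/W
  R'_diatomaceous earth = ln(0.0955/0.0575)/(2πk) = 0.5073/(2π·0.100) = 0.8075 m·K/W
  R'_conv,out = 1/(2πr h) = 1/(2π·0.0955·6.03) = 0.2764 m·K/W
ΣR = 2.821 m·K/W
ΔT = Q'·ΣR = 85.0 × 2.821 = 239.8 K
Heat flows outward, so T_out = T_in − ΔT = 258 − 239.8 = 18.2 °C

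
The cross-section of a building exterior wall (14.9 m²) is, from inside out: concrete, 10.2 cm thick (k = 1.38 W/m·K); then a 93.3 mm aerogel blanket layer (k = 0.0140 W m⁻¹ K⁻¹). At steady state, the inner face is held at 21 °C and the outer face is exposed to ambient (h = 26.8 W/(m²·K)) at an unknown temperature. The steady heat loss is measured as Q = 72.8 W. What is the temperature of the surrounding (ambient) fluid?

Sum the resistances:
  R_concrete = L/(kA) = 0.102/(1.38·14.9) = 0.004961 K/W
  R_aerogel blanket = L/(kA) = 0.0933/(0.0140·14.9) = 0.4473 K/W
  R_conv,out = 1/(hA) = 1/(26.8·14.9) = 0.002504 K/W
ΣR = 0.4547 K/W
ΔT = Q·ΣR = 72.8 × 0.4547 = 33.10 K
Heat flows outward, so T_out = T_in − ΔT = 21 − 33.10 = -12.1 °C

T_out = -12.1 °C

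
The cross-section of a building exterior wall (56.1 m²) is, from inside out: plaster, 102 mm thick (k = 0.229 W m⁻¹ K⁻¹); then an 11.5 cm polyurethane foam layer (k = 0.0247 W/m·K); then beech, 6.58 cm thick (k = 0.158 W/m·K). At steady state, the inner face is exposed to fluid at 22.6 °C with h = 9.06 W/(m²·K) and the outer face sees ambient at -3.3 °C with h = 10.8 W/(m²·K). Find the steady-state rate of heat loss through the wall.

Resistance network (inner→outer):
  R_conv,in = 1/(hA) = 1/(9.06·56.1) = 0.001967 K/W
  R_plaster = L/(kA) = 0.102/(0.229·56.1) = 0.007940 K/W
  R_polyurethane foam = L/(kA) = 0.115/(0.0247·56.1) = 0.08299 K/W
  R_beech = L/(kA) = 0.0658/(0.158·56.1) = 0.007423 K/W
  R_conv,out = 1/(hA) = 1/(10.8·56.1) = 0.001650 K/W
ΣR = 0.001967 + 0.007940 + 0.08299 + 0.007423 + 0.001650 = 0.1020 K/W
Q = ΔT/ΣR = (22.6 °C − -3.3 °C)/0.1020 = 254 W

Q = 254 W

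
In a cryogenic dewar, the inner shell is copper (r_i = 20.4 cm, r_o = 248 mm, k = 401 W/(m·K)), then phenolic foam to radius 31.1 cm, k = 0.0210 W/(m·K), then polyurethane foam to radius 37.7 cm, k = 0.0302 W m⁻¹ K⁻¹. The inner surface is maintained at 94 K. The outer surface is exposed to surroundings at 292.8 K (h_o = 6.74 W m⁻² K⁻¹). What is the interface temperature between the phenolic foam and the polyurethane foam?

T = 226.0 K

Resistance network (inner→outer):
  R_copper = (1/0.204 − 1/0.248)/(4πk) = 0.8697/(4π·401) = 1.726×10^-4 K/W
  R_phenolic foam = (1/0.248 − 1/0.311)/(4πk) = 0.8168/(4π·0.0210) = 3.095 K/W
  R_polyurethane foam = (1/0.311 − 1/0.377)/(4πk) = 0.5629/(4π·0.0302) = 1.483 K/W
  R_conv,out = 1/(4πr²h) = 1/(4π·0.377²·6.74) = 0.08307 K/W
ΣR = 1.726×10^-4 + 3.095 + 1.483 + 0.08307 = 4.661 K/W
Q = ΔT/ΣR = (94 K − 292.8 K)/4.661 = -42.65 W
From the inner boundary to the phenolic foam/polyurethane foam interface, ΣR_partial = 3.095 K/W.
T_interface = T_in − Q·ΣR_partial = 94 K − (-42.65)(3.095) = 226.0 K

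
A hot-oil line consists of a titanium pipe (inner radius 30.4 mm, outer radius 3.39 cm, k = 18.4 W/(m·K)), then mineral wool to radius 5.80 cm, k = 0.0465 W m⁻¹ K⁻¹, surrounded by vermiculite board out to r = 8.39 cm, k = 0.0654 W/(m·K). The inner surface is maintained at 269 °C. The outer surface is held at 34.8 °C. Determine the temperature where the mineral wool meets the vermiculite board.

Series thermal resistances, inner to outer:
  R'_titanium = ln(0.0339/0.0304)/(2πk) = 0.1090/(2π·18.4) = 9.426×10^-4 m·K/W
  R'_mineral wool = ln(0.0580/0.0339)/(2πk) = 0.5370/(2π·0.0465) = 1.838 m·K/W
  R'_vermiculite board = ln(0.0839/0.0580)/(2πk) = 0.3692/(2π·0.0654) = 0.8984 m·K/W
ΣR = 9.426×10^-4 + 1.838 + 0.8984 = 2.737 m·K/W
Q' = ΔT/ΣR = (269 °C − 34.8 °C)/2.737 = 85.57 W/m
From the inner boundary to the mineral wool/vermiculite board interface, ΣR_partial = 1.839 m·K/W.
T_interface = T_in − Q'·ΣR_partial = 269 °C − (85.57)(1.839) = 112 °C

T = 112 °C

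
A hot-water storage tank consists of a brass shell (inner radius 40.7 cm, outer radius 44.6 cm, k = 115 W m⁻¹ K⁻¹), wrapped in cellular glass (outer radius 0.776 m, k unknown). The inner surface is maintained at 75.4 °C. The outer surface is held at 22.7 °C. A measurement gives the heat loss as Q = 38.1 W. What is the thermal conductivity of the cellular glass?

k = 0.0549 W/m·K

ΣR = ΔT/Q = |75.4 − 22.7|/38.1 = 1.383 K/W
Known resistances:
  R_brass = (1/0.407 − 1/0.446)/(4πk) = 0.2148/(4π·115) = 1.487×10^-4 K/W
R_cellular glass = ΣR − ΣR_known = 1.383 − 1.487×10^-4 = 1.383 K/W
(1/r₁−1/r₂)/(4πk) = 1.383 ⇒ k = 0.9535/(4π·1.383) = 0.0549 W/m·K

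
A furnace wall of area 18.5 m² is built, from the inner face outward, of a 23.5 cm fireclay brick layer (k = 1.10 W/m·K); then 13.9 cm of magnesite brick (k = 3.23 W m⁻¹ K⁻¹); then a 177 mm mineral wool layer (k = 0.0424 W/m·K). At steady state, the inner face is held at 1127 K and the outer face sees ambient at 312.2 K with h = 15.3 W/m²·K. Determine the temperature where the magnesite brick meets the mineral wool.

Series thermal resistances, inner to outer:
  R_fireclay brick = L/(kA) = 0.235/(1.10·18.5) = 0.01155 K/W
  R_magnesite brick = L/(kA) = 0.139/(3.23·18.5) = 0.002326 K/W
  R_mineral wool = L/(kA) = 0.177/(0.0424·18.5) = 0.2257 K/W
  R_conv,out = 1/(hA) = 1/(15.3·18.5) = 0.003533 K/W
ΣR = 0.01155 + 0.002326 + 0.2257 + 0.003533 = 0.2431 K/W
Q = ΔT/ΣR = (1127 K − 312.2 K)/0.2431 = 3352 W
From the inner boundary to the magnesite brick/mineral wool interface, ΣR_partial = 0.01388 K/W.
T_interface = T_in − Q·ΣR_partial = 1127 K − (3352)(0.01388) = 1080 K

T = 1080 K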